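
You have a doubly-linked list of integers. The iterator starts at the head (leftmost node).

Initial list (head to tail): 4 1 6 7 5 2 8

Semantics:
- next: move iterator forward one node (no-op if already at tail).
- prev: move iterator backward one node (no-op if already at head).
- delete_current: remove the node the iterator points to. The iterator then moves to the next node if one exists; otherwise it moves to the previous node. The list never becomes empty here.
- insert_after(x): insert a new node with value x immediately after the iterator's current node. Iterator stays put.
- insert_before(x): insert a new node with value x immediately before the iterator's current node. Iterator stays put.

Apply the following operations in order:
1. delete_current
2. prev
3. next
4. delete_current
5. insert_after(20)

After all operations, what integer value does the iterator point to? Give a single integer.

Answer: 7

Derivation:
After 1 (delete_current): list=[1, 6, 7, 5, 2, 8] cursor@1
After 2 (prev): list=[1, 6, 7, 5, 2, 8] cursor@1
After 3 (next): list=[1, 6, 7, 5, 2, 8] cursor@6
After 4 (delete_current): list=[1, 7, 5, 2, 8] cursor@7
After 5 (insert_after(20)): list=[1, 7, 20, 5, 2, 8] cursor@7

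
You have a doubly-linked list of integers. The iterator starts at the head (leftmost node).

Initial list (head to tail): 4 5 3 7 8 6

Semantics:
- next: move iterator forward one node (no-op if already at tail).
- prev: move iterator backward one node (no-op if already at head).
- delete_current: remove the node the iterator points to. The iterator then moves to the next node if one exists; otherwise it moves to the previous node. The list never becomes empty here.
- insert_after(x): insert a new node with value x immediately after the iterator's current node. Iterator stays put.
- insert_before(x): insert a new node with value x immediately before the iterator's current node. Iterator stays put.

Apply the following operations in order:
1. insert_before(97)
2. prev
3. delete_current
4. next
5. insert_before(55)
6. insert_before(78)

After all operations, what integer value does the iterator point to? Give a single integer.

After 1 (insert_before(97)): list=[97, 4, 5, 3, 7, 8, 6] cursor@4
After 2 (prev): list=[97, 4, 5, 3, 7, 8, 6] cursor@97
After 3 (delete_current): list=[4, 5, 3, 7, 8, 6] cursor@4
After 4 (next): list=[4, 5, 3, 7, 8, 6] cursor@5
After 5 (insert_before(55)): list=[4, 55, 5, 3, 7, 8, 6] cursor@5
After 6 (insert_before(78)): list=[4, 55, 78, 5, 3, 7, 8, 6] cursor@5

Answer: 5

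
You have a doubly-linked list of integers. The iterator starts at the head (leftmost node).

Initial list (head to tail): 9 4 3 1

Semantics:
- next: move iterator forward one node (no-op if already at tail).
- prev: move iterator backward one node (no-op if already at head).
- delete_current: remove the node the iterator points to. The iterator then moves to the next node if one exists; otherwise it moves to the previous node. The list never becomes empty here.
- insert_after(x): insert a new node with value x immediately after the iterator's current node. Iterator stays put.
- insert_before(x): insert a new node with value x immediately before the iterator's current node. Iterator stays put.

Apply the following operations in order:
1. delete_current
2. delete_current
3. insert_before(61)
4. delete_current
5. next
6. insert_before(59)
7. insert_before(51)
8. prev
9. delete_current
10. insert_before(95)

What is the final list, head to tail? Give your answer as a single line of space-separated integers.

After 1 (delete_current): list=[4, 3, 1] cursor@4
After 2 (delete_current): list=[3, 1] cursor@3
After 3 (insert_before(61)): list=[61, 3, 1] cursor@3
After 4 (delete_current): list=[61, 1] cursor@1
After 5 (next): list=[61, 1] cursor@1
After 6 (insert_before(59)): list=[61, 59, 1] cursor@1
After 7 (insert_before(51)): list=[61, 59, 51, 1] cursor@1
After 8 (prev): list=[61, 59, 51, 1] cursor@51
After 9 (delete_current): list=[61, 59, 1] cursor@1
After 10 (insert_before(95)): list=[61, 59, 95, 1] cursor@1

Answer: 61 59 95 1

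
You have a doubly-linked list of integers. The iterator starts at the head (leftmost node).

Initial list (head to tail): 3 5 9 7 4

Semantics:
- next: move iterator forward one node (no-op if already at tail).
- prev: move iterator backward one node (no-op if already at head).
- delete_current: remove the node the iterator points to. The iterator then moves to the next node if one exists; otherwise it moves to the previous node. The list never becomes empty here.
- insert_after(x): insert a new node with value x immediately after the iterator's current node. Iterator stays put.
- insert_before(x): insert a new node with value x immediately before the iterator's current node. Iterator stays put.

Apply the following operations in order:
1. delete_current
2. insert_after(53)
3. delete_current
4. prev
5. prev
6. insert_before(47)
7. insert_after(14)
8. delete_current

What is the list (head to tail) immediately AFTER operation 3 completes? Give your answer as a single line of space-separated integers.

After 1 (delete_current): list=[5, 9, 7, 4] cursor@5
After 2 (insert_after(53)): list=[5, 53, 9, 7, 4] cursor@5
After 3 (delete_current): list=[53, 9, 7, 4] cursor@53

Answer: 53 9 7 4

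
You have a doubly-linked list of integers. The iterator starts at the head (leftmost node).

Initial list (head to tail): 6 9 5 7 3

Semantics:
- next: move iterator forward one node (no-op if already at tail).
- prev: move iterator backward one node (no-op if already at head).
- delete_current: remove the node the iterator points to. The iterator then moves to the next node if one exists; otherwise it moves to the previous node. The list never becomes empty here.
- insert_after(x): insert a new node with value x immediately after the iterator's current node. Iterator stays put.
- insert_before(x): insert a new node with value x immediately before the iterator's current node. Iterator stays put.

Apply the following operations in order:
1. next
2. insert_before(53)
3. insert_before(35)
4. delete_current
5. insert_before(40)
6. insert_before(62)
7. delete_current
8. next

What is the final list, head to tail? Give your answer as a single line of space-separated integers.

After 1 (next): list=[6, 9, 5, 7, 3] cursor@9
After 2 (insert_before(53)): list=[6, 53, 9, 5, 7, 3] cursor@9
After 3 (insert_before(35)): list=[6, 53, 35, 9, 5, 7, 3] cursor@9
After 4 (delete_current): list=[6, 53, 35, 5, 7, 3] cursor@5
After 5 (insert_before(40)): list=[6, 53, 35, 40, 5, 7, 3] cursor@5
After 6 (insert_before(62)): list=[6, 53, 35, 40, 62, 5, 7, 3] cursor@5
After 7 (delete_current): list=[6, 53, 35, 40, 62, 7, 3] cursor@7
After 8 (next): list=[6, 53, 35, 40, 62, 7, 3] cursor@3

Answer: 6 53 35 40 62 7 3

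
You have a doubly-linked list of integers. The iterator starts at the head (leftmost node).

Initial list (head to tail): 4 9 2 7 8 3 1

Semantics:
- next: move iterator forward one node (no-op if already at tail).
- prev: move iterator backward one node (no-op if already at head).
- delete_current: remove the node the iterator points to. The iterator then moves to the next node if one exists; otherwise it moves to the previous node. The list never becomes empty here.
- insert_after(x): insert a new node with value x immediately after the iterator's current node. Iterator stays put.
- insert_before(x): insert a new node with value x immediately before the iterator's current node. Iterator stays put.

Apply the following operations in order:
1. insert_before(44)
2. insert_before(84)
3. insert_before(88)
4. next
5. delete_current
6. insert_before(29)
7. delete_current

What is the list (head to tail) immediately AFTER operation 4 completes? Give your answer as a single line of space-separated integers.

After 1 (insert_before(44)): list=[44, 4, 9, 2, 7, 8, 3, 1] cursor@4
After 2 (insert_before(84)): list=[44, 84, 4, 9, 2, 7, 8, 3, 1] cursor@4
After 3 (insert_before(88)): list=[44, 84, 88, 4, 9, 2, 7, 8, 3, 1] cursor@4
After 4 (next): list=[44, 84, 88, 4, 9, 2, 7, 8, 3, 1] cursor@9

Answer: 44 84 88 4 9 2 7 8 3 1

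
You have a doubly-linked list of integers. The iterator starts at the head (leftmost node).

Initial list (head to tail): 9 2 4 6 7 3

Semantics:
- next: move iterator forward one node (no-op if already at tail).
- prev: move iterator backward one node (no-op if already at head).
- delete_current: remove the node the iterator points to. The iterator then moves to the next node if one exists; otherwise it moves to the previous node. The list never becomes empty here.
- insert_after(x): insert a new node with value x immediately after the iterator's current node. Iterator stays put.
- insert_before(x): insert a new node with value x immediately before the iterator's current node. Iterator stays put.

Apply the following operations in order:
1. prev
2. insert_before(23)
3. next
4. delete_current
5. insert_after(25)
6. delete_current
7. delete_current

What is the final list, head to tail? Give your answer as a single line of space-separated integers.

After 1 (prev): list=[9, 2, 4, 6, 7, 3] cursor@9
After 2 (insert_before(23)): list=[23, 9, 2, 4, 6, 7, 3] cursor@9
After 3 (next): list=[23, 9, 2, 4, 6, 7, 3] cursor@2
After 4 (delete_current): list=[23, 9, 4, 6, 7, 3] cursor@4
After 5 (insert_after(25)): list=[23, 9, 4, 25, 6, 7, 3] cursor@4
After 6 (delete_current): list=[23, 9, 25, 6, 7, 3] cursor@25
After 7 (delete_current): list=[23, 9, 6, 7, 3] cursor@6

Answer: 23 9 6 7 3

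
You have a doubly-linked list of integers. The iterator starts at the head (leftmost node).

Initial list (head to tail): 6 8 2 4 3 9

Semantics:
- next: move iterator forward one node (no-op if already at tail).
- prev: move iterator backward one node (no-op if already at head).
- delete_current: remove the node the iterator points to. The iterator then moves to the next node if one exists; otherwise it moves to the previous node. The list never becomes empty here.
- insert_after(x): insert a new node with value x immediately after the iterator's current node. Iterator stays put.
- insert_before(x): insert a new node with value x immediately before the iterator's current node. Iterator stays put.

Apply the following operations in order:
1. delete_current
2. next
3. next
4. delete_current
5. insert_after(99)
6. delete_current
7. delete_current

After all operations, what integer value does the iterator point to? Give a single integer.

After 1 (delete_current): list=[8, 2, 4, 3, 9] cursor@8
After 2 (next): list=[8, 2, 4, 3, 9] cursor@2
After 3 (next): list=[8, 2, 4, 3, 9] cursor@4
After 4 (delete_current): list=[8, 2, 3, 9] cursor@3
After 5 (insert_after(99)): list=[8, 2, 3, 99, 9] cursor@3
After 6 (delete_current): list=[8, 2, 99, 9] cursor@99
After 7 (delete_current): list=[8, 2, 9] cursor@9

Answer: 9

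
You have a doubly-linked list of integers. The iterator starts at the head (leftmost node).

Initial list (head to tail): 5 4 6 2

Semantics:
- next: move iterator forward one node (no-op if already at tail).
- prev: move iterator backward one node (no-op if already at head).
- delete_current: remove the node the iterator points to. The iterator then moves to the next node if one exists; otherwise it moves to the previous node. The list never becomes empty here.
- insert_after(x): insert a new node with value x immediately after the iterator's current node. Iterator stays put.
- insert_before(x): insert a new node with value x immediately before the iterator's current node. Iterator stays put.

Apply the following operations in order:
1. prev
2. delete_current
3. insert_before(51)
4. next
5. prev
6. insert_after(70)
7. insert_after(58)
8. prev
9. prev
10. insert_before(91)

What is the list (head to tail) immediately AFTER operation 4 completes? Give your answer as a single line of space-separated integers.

After 1 (prev): list=[5, 4, 6, 2] cursor@5
After 2 (delete_current): list=[4, 6, 2] cursor@4
After 3 (insert_before(51)): list=[51, 4, 6, 2] cursor@4
After 4 (next): list=[51, 4, 6, 2] cursor@6

Answer: 51 4 6 2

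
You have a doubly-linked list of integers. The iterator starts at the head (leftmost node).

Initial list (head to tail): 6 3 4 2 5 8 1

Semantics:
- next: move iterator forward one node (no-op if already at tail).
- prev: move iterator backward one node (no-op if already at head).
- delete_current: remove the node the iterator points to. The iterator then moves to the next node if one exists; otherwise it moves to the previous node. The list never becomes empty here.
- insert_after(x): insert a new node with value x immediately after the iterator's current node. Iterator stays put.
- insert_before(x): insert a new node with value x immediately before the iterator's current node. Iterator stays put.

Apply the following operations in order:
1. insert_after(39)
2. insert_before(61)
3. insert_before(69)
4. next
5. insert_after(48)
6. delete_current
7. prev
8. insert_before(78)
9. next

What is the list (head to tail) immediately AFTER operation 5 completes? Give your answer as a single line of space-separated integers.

After 1 (insert_after(39)): list=[6, 39, 3, 4, 2, 5, 8, 1] cursor@6
After 2 (insert_before(61)): list=[61, 6, 39, 3, 4, 2, 5, 8, 1] cursor@6
After 3 (insert_before(69)): list=[61, 69, 6, 39, 3, 4, 2, 5, 8, 1] cursor@6
After 4 (next): list=[61, 69, 6, 39, 3, 4, 2, 5, 8, 1] cursor@39
After 5 (insert_after(48)): list=[61, 69, 6, 39, 48, 3, 4, 2, 5, 8, 1] cursor@39

Answer: 61 69 6 39 48 3 4 2 5 8 1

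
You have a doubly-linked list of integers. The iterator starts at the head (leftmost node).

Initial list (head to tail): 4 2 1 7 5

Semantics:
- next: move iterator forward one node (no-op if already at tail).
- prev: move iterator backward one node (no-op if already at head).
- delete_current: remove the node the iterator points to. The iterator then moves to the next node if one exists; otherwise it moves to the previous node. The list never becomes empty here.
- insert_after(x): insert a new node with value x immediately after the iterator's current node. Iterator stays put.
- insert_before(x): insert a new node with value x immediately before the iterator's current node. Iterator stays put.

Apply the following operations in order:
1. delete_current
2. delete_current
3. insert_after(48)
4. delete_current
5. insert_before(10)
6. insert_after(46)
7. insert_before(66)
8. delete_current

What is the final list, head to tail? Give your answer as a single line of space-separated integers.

Answer: 10 66 46 7 5

Derivation:
After 1 (delete_current): list=[2, 1, 7, 5] cursor@2
After 2 (delete_current): list=[1, 7, 5] cursor@1
After 3 (insert_after(48)): list=[1, 48, 7, 5] cursor@1
After 4 (delete_current): list=[48, 7, 5] cursor@48
After 5 (insert_before(10)): list=[10, 48, 7, 5] cursor@48
After 6 (insert_after(46)): list=[10, 48, 46, 7, 5] cursor@48
After 7 (insert_before(66)): list=[10, 66, 48, 46, 7, 5] cursor@48
After 8 (delete_current): list=[10, 66, 46, 7, 5] cursor@46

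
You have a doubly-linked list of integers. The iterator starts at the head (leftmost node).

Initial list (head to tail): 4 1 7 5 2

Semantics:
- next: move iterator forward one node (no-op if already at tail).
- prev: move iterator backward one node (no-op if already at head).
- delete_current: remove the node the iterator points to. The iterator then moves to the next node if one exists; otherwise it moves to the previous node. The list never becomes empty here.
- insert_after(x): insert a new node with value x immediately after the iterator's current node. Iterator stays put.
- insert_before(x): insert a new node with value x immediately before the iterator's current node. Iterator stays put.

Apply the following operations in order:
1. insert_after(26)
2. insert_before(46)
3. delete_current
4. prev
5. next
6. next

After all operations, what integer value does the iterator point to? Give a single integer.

Answer: 1

Derivation:
After 1 (insert_after(26)): list=[4, 26, 1, 7, 5, 2] cursor@4
After 2 (insert_before(46)): list=[46, 4, 26, 1, 7, 5, 2] cursor@4
After 3 (delete_current): list=[46, 26, 1, 7, 5, 2] cursor@26
After 4 (prev): list=[46, 26, 1, 7, 5, 2] cursor@46
After 5 (next): list=[46, 26, 1, 7, 5, 2] cursor@26
After 6 (next): list=[46, 26, 1, 7, 5, 2] cursor@1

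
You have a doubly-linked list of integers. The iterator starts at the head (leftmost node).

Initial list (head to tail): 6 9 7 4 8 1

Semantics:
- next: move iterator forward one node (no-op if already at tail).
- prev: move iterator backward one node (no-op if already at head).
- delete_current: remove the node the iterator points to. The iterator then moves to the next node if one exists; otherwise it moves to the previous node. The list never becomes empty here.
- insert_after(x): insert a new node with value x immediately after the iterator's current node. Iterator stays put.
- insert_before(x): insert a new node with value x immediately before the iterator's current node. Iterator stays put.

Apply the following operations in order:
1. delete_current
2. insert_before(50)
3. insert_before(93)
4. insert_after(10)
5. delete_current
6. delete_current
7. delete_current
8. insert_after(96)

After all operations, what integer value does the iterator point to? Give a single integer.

After 1 (delete_current): list=[9, 7, 4, 8, 1] cursor@9
After 2 (insert_before(50)): list=[50, 9, 7, 4, 8, 1] cursor@9
After 3 (insert_before(93)): list=[50, 93, 9, 7, 4, 8, 1] cursor@9
After 4 (insert_after(10)): list=[50, 93, 9, 10, 7, 4, 8, 1] cursor@9
After 5 (delete_current): list=[50, 93, 10, 7, 4, 8, 1] cursor@10
After 6 (delete_current): list=[50, 93, 7, 4, 8, 1] cursor@7
After 7 (delete_current): list=[50, 93, 4, 8, 1] cursor@4
After 8 (insert_after(96)): list=[50, 93, 4, 96, 8, 1] cursor@4

Answer: 4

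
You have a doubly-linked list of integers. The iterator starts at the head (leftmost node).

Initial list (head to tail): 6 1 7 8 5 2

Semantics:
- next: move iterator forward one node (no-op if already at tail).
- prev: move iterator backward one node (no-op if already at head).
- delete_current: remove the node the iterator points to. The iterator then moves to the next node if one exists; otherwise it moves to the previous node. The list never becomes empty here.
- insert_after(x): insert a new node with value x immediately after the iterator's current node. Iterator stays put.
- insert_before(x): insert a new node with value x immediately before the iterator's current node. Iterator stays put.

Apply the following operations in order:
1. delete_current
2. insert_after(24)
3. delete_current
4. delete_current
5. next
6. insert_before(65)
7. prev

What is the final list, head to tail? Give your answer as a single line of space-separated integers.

Answer: 7 65 8 5 2

Derivation:
After 1 (delete_current): list=[1, 7, 8, 5, 2] cursor@1
After 2 (insert_after(24)): list=[1, 24, 7, 8, 5, 2] cursor@1
After 3 (delete_current): list=[24, 7, 8, 5, 2] cursor@24
After 4 (delete_current): list=[7, 8, 5, 2] cursor@7
After 5 (next): list=[7, 8, 5, 2] cursor@8
After 6 (insert_before(65)): list=[7, 65, 8, 5, 2] cursor@8
After 7 (prev): list=[7, 65, 8, 5, 2] cursor@65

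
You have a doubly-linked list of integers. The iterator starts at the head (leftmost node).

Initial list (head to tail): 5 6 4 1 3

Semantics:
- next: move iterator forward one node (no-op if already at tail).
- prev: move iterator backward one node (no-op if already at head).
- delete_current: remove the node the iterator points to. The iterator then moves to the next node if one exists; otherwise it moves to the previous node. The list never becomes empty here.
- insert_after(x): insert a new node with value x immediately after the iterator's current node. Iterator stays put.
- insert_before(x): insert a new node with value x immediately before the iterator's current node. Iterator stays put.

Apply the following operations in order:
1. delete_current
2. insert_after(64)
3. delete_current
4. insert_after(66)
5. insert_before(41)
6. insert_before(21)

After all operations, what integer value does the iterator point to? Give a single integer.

After 1 (delete_current): list=[6, 4, 1, 3] cursor@6
After 2 (insert_after(64)): list=[6, 64, 4, 1, 3] cursor@6
After 3 (delete_current): list=[64, 4, 1, 3] cursor@64
After 4 (insert_after(66)): list=[64, 66, 4, 1, 3] cursor@64
After 5 (insert_before(41)): list=[41, 64, 66, 4, 1, 3] cursor@64
After 6 (insert_before(21)): list=[41, 21, 64, 66, 4, 1, 3] cursor@64

Answer: 64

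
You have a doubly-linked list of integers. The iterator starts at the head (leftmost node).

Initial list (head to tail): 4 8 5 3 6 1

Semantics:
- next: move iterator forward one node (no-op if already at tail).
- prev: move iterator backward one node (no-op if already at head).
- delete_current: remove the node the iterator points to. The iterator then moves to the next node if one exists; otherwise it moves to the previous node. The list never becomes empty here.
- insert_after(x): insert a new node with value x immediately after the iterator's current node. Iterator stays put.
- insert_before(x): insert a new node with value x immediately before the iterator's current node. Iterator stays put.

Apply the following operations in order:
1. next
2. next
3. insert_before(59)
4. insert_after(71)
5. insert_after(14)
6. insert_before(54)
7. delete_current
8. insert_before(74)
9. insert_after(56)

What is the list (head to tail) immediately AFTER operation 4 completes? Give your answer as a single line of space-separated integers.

After 1 (next): list=[4, 8, 5, 3, 6, 1] cursor@8
After 2 (next): list=[4, 8, 5, 3, 6, 1] cursor@5
After 3 (insert_before(59)): list=[4, 8, 59, 5, 3, 6, 1] cursor@5
After 4 (insert_after(71)): list=[4, 8, 59, 5, 71, 3, 6, 1] cursor@5

Answer: 4 8 59 5 71 3 6 1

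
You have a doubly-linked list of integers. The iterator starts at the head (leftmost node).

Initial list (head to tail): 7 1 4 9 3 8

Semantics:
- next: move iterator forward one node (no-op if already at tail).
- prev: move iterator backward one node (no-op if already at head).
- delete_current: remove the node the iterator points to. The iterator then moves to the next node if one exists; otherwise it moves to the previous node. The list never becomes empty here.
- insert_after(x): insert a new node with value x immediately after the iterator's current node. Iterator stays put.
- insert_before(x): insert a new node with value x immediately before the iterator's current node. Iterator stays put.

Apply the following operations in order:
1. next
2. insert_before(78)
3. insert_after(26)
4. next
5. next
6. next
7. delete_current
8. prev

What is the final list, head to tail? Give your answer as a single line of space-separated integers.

After 1 (next): list=[7, 1, 4, 9, 3, 8] cursor@1
After 2 (insert_before(78)): list=[7, 78, 1, 4, 9, 3, 8] cursor@1
After 3 (insert_after(26)): list=[7, 78, 1, 26, 4, 9, 3, 8] cursor@1
After 4 (next): list=[7, 78, 1, 26, 4, 9, 3, 8] cursor@26
After 5 (next): list=[7, 78, 1, 26, 4, 9, 3, 8] cursor@4
After 6 (next): list=[7, 78, 1, 26, 4, 9, 3, 8] cursor@9
After 7 (delete_current): list=[7, 78, 1, 26, 4, 3, 8] cursor@3
After 8 (prev): list=[7, 78, 1, 26, 4, 3, 8] cursor@4

Answer: 7 78 1 26 4 3 8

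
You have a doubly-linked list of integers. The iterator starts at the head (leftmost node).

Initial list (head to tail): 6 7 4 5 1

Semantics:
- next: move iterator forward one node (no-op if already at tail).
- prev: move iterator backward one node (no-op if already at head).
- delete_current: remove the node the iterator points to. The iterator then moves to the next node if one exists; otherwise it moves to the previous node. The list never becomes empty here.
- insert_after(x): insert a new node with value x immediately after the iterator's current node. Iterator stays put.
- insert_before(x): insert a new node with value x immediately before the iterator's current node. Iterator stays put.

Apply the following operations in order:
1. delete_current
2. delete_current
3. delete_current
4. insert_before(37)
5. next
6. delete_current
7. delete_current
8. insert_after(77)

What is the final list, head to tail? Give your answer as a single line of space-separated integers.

Answer: 37 77

Derivation:
After 1 (delete_current): list=[7, 4, 5, 1] cursor@7
After 2 (delete_current): list=[4, 5, 1] cursor@4
After 3 (delete_current): list=[5, 1] cursor@5
After 4 (insert_before(37)): list=[37, 5, 1] cursor@5
After 5 (next): list=[37, 5, 1] cursor@1
After 6 (delete_current): list=[37, 5] cursor@5
After 7 (delete_current): list=[37] cursor@37
After 8 (insert_after(77)): list=[37, 77] cursor@37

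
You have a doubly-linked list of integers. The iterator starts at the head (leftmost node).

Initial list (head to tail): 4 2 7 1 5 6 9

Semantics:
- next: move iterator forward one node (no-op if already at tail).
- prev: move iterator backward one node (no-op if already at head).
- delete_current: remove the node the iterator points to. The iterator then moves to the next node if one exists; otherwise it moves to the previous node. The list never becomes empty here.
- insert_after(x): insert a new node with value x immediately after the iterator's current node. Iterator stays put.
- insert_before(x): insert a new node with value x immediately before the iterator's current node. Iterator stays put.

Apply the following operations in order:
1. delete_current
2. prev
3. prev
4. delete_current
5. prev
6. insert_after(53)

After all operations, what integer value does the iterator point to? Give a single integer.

After 1 (delete_current): list=[2, 7, 1, 5, 6, 9] cursor@2
After 2 (prev): list=[2, 7, 1, 5, 6, 9] cursor@2
After 3 (prev): list=[2, 7, 1, 5, 6, 9] cursor@2
After 4 (delete_current): list=[7, 1, 5, 6, 9] cursor@7
After 5 (prev): list=[7, 1, 5, 6, 9] cursor@7
After 6 (insert_after(53)): list=[7, 53, 1, 5, 6, 9] cursor@7

Answer: 7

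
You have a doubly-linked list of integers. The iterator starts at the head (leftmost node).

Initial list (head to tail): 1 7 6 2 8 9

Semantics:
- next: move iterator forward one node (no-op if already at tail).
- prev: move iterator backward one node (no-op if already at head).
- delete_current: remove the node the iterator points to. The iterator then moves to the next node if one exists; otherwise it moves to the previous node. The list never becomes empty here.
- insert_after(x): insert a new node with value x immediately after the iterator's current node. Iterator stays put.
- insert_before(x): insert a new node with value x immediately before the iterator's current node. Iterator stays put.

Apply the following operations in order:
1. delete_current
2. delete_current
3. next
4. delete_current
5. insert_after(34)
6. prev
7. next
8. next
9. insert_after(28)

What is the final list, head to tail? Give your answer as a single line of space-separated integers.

Answer: 6 8 34 28 9

Derivation:
After 1 (delete_current): list=[7, 6, 2, 8, 9] cursor@7
After 2 (delete_current): list=[6, 2, 8, 9] cursor@6
After 3 (next): list=[6, 2, 8, 9] cursor@2
After 4 (delete_current): list=[6, 8, 9] cursor@8
After 5 (insert_after(34)): list=[6, 8, 34, 9] cursor@8
After 6 (prev): list=[6, 8, 34, 9] cursor@6
After 7 (next): list=[6, 8, 34, 9] cursor@8
After 8 (next): list=[6, 8, 34, 9] cursor@34
After 9 (insert_after(28)): list=[6, 8, 34, 28, 9] cursor@34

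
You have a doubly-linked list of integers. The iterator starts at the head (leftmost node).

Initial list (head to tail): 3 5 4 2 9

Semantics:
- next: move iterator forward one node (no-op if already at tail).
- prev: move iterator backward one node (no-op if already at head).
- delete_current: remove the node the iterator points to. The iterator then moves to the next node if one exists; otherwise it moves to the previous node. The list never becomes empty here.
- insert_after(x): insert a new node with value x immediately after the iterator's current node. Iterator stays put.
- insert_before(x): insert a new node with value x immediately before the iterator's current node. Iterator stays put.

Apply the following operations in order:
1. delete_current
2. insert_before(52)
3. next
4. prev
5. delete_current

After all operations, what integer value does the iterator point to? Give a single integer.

Answer: 4

Derivation:
After 1 (delete_current): list=[5, 4, 2, 9] cursor@5
After 2 (insert_before(52)): list=[52, 5, 4, 2, 9] cursor@5
After 3 (next): list=[52, 5, 4, 2, 9] cursor@4
After 4 (prev): list=[52, 5, 4, 2, 9] cursor@5
After 5 (delete_current): list=[52, 4, 2, 9] cursor@4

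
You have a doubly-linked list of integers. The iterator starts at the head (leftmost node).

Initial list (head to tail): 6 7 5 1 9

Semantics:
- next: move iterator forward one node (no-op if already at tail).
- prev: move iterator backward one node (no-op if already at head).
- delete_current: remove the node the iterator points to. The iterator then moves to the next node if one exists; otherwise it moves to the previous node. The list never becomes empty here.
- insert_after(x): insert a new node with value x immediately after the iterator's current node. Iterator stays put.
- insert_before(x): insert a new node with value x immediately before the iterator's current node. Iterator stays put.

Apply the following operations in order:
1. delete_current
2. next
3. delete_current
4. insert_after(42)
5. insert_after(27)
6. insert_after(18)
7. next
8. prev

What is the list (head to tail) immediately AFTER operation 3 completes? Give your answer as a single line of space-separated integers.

After 1 (delete_current): list=[7, 5, 1, 9] cursor@7
After 2 (next): list=[7, 5, 1, 9] cursor@5
After 3 (delete_current): list=[7, 1, 9] cursor@1

Answer: 7 1 9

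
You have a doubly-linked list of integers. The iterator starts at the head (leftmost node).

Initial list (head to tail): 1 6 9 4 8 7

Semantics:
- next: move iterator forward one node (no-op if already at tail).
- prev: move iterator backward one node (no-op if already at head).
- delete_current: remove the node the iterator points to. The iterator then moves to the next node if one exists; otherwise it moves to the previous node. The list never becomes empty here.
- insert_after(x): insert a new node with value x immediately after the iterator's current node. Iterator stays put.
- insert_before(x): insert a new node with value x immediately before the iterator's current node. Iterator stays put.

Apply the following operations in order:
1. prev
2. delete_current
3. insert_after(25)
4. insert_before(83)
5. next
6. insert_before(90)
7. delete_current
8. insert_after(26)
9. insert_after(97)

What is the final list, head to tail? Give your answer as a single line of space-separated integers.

Answer: 83 6 90 9 97 26 4 8 7

Derivation:
After 1 (prev): list=[1, 6, 9, 4, 8, 7] cursor@1
After 2 (delete_current): list=[6, 9, 4, 8, 7] cursor@6
After 3 (insert_after(25)): list=[6, 25, 9, 4, 8, 7] cursor@6
After 4 (insert_before(83)): list=[83, 6, 25, 9, 4, 8, 7] cursor@6
After 5 (next): list=[83, 6, 25, 9, 4, 8, 7] cursor@25
After 6 (insert_before(90)): list=[83, 6, 90, 25, 9, 4, 8, 7] cursor@25
After 7 (delete_current): list=[83, 6, 90, 9, 4, 8, 7] cursor@9
After 8 (insert_after(26)): list=[83, 6, 90, 9, 26, 4, 8, 7] cursor@9
After 9 (insert_after(97)): list=[83, 6, 90, 9, 97, 26, 4, 8, 7] cursor@9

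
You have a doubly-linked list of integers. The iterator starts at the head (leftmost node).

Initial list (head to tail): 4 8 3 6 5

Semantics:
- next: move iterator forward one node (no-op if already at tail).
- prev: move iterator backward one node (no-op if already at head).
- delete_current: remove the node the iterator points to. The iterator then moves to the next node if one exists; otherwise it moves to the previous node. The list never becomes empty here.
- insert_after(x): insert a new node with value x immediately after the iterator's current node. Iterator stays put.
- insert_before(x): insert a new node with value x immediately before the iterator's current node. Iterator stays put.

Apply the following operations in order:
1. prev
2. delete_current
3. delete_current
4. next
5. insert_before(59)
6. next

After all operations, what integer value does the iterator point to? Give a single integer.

Answer: 5

Derivation:
After 1 (prev): list=[4, 8, 3, 6, 5] cursor@4
After 2 (delete_current): list=[8, 3, 6, 5] cursor@8
After 3 (delete_current): list=[3, 6, 5] cursor@3
After 4 (next): list=[3, 6, 5] cursor@6
After 5 (insert_before(59)): list=[3, 59, 6, 5] cursor@6
After 6 (next): list=[3, 59, 6, 5] cursor@5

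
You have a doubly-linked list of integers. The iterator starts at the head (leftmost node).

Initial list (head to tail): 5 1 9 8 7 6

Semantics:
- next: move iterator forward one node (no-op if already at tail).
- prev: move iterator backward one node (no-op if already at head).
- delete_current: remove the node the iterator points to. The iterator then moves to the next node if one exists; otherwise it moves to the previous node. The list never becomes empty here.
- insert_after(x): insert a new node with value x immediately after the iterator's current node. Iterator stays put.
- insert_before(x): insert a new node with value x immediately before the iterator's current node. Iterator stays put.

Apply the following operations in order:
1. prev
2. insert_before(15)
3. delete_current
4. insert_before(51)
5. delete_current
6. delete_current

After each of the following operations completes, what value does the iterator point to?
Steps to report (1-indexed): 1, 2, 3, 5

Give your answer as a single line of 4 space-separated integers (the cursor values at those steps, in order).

After 1 (prev): list=[5, 1, 9, 8, 7, 6] cursor@5
After 2 (insert_before(15)): list=[15, 5, 1, 9, 8, 7, 6] cursor@5
After 3 (delete_current): list=[15, 1, 9, 8, 7, 6] cursor@1
After 4 (insert_before(51)): list=[15, 51, 1, 9, 8, 7, 6] cursor@1
After 5 (delete_current): list=[15, 51, 9, 8, 7, 6] cursor@9
After 6 (delete_current): list=[15, 51, 8, 7, 6] cursor@8

Answer: 5 5 1 9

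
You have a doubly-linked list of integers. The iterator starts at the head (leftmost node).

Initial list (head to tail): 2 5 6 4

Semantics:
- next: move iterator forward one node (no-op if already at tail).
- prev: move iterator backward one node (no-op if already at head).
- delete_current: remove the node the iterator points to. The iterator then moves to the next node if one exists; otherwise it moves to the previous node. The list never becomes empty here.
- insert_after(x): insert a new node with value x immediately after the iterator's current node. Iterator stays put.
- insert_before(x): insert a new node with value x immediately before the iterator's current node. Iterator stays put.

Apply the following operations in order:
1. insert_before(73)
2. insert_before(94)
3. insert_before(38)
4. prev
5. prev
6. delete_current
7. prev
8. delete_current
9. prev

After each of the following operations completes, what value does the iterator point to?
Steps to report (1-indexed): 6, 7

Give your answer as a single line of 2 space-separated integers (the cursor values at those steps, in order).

After 1 (insert_before(73)): list=[73, 2, 5, 6, 4] cursor@2
After 2 (insert_before(94)): list=[73, 94, 2, 5, 6, 4] cursor@2
After 3 (insert_before(38)): list=[73, 94, 38, 2, 5, 6, 4] cursor@2
After 4 (prev): list=[73, 94, 38, 2, 5, 6, 4] cursor@38
After 5 (prev): list=[73, 94, 38, 2, 5, 6, 4] cursor@94
After 6 (delete_current): list=[73, 38, 2, 5, 6, 4] cursor@38
After 7 (prev): list=[73, 38, 2, 5, 6, 4] cursor@73
After 8 (delete_current): list=[38, 2, 5, 6, 4] cursor@38
After 9 (prev): list=[38, 2, 5, 6, 4] cursor@38

Answer: 38 73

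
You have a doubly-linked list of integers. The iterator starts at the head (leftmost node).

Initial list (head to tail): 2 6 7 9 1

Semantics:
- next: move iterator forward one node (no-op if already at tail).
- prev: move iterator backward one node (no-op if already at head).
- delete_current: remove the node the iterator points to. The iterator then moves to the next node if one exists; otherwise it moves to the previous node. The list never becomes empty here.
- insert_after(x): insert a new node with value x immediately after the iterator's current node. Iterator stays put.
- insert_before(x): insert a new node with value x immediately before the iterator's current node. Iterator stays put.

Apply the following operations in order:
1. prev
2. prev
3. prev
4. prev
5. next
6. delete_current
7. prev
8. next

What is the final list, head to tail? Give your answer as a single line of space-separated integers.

Answer: 2 7 9 1

Derivation:
After 1 (prev): list=[2, 6, 7, 9, 1] cursor@2
After 2 (prev): list=[2, 6, 7, 9, 1] cursor@2
After 3 (prev): list=[2, 6, 7, 9, 1] cursor@2
After 4 (prev): list=[2, 6, 7, 9, 1] cursor@2
After 5 (next): list=[2, 6, 7, 9, 1] cursor@6
After 6 (delete_current): list=[2, 7, 9, 1] cursor@7
After 7 (prev): list=[2, 7, 9, 1] cursor@2
After 8 (next): list=[2, 7, 9, 1] cursor@7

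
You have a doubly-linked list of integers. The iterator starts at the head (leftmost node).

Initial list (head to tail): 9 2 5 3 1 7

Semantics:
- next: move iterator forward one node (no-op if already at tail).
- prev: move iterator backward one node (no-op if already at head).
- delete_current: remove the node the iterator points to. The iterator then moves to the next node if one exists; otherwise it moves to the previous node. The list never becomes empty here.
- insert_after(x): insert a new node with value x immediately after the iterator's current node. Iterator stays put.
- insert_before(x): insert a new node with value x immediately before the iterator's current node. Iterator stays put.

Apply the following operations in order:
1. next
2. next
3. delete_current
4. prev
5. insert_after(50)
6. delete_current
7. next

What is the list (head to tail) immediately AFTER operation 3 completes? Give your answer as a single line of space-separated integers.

Answer: 9 2 3 1 7

Derivation:
After 1 (next): list=[9, 2, 5, 3, 1, 7] cursor@2
After 2 (next): list=[9, 2, 5, 3, 1, 7] cursor@5
After 3 (delete_current): list=[9, 2, 3, 1, 7] cursor@3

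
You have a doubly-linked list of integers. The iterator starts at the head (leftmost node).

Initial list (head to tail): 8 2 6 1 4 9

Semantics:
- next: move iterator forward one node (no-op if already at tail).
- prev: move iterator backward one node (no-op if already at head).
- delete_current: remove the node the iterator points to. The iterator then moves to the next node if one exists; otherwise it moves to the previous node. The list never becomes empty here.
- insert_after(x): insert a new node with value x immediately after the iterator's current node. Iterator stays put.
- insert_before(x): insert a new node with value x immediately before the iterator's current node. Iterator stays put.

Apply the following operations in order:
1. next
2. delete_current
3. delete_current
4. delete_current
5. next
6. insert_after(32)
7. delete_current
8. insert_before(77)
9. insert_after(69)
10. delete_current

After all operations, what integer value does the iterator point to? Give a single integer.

After 1 (next): list=[8, 2, 6, 1, 4, 9] cursor@2
After 2 (delete_current): list=[8, 6, 1, 4, 9] cursor@6
After 3 (delete_current): list=[8, 1, 4, 9] cursor@1
After 4 (delete_current): list=[8, 4, 9] cursor@4
After 5 (next): list=[8, 4, 9] cursor@9
After 6 (insert_after(32)): list=[8, 4, 9, 32] cursor@9
After 7 (delete_current): list=[8, 4, 32] cursor@32
After 8 (insert_before(77)): list=[8, 4, 77, 32] cursor@32
After 9 (insert_after(69)): list=[8, 4, 77, 32, 69] cursor@32
After 10 (delete_current): list=[8, 4, 77, 69] cursor@69

Answer: 69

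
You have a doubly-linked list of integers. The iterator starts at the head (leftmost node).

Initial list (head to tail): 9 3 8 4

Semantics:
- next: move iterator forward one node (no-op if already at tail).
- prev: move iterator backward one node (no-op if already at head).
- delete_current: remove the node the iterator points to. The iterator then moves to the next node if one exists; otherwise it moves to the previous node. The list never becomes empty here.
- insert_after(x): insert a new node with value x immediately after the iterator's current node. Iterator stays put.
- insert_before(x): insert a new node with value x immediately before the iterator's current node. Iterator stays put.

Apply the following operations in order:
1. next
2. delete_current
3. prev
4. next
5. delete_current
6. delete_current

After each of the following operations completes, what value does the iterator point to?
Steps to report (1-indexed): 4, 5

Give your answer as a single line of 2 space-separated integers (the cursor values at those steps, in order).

After 1 (next): list=[9, 3, 8, 4] cursor@3
After 2 (delete_current): list=[9, 8, 4] cursor@8
After 3 (prev): list=[9, 8, 4] cursor@9
After 4 (next): list=[9, 8, 4] cursor@8
After 5 (delete_current): list=[9, 4] cursor@4
After 6 (delete_current): list=[9] cursor@9

Answer: 8 4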